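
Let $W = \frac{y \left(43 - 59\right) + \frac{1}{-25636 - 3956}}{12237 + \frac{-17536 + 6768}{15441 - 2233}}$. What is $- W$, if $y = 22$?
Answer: $\frac{17197451635}{597815838072} \approx 0.028767$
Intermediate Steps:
$W = - \frac{17197451635}{597815838072}$ ($W = \frac{22 \left(43 - 59\right) + \frac{1}{-25636 - 3956}}{12237 + \frac{-17536 + 6768}{15441 - 2233}} = \frac{22 \left(-16\right) + \frac{1}{-29592}}{12237 - \frac{10768}{13208}} = \frac{-352 - \frac{1}{29592}}{12237 - \frac{1346}{1651}} = - \frac{10416385}{29592 \left(12237 - \frac{1346}{1651}\right)} = - \frac{10416385}{29592 \cdot \frac{20201941}{1651}} = \left(- \frac{10416385}{29592}\right) \frac{1651}{20201941} = - \frac{17197451635}{597815838072} \approx -0.028767$)
$- W = \left(-1\right) \left(- \frac{17197451635}{597815838072}\right) = \frac{17197451635}{597815838072}$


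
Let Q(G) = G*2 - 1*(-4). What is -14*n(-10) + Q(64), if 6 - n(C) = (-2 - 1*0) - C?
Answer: 160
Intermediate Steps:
Q(G) = 4 + 2*G (Q(G) = 2*G + 4 = 4 + 2*G)
n(C) = 8 + C (n(C) = 6 - ((-2 - 1*0) - C) = 6 - ((-2 + 0) - C) = 6 - (-2 - C) = 6 + (2 + C) = 8 + C)
-14*n(-10) + Q(64) = -14*(8 - 10) + (4 + 2*64) = -14*(-2) + (4 + 128) = 28 + 132 = 160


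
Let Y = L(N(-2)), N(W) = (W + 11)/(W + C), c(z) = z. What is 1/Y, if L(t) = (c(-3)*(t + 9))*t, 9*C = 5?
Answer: 169/8748 ≈ 0.019319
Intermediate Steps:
C = 5/9 (C = (⅑)*5 = 5/9 ≈ 0.55556)
N(W) = (11 + W)/(5/9 + W) (N(W) = (W + 11)/(W + 5/9) = (11 + W)/(5/9 + W))
L(t) = t*(-27 - 3*t) (L(t) = (-3*(t + 9))*t = (-3*(9 + t))*t = (-27 - 3*t)*t = t*(-27 - 3*t))
Y = 8748/169 (Y = -3*9*(11 - 2)/(5 + 9*(-2))*(9 + 9*(11 - 2)/(5 + 9*(-2))) = -3*9*9/(5 - 18)*(9 + 9*9/(5 - 18)) = -3*9*9/(-13)*(9 + 9*9/(-13)) = -3*9*(-1/13)*9*(9 + 9*(-1/13)*9) = -3*(-81/13)*(9 - 81/13) = -3*(-81/13)*36/13 = 8748/169 ≈ 51.763)
1/Y = 1/(8748/169) = 169/8748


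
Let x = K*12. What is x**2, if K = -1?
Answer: 144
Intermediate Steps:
x = -12 (x = -1*12 = -12)
x**2 = (-12)**2 = 144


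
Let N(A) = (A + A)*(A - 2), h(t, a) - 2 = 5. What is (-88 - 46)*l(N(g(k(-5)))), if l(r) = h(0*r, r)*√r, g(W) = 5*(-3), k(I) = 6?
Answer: -938*√510 ≈ -21183.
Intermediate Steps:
h(t, a) = 7 (h(t, a) = 2 + 5 = 7)
g(W) = -15
N(A) = 2*A*(-2 + A) (N(A) = (2*A)*(-2 + A) = 2*A*(-2 + A))
l(r) = 7*√r
(-88 - 46)*l(N(g(k(-5)))) = (-88 - 46)*(7*√(2*(-15)*(-2 - 15))) = -938*√(2*(-15)*(-17)) = -938*√510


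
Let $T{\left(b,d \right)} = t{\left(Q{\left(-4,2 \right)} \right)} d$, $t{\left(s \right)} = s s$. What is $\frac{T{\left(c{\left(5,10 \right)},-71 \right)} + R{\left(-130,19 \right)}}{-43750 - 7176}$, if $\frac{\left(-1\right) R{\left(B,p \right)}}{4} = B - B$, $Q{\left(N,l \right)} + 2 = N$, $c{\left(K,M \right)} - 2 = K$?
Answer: $\frac{1278}{25463} \approx 0.05019$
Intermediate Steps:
$c{\left(K,M \right)} = 2 + K$
$Q{\left(N,l \right)} = -2 + N$
$t{\left(s \right)} = s^{2}$
$T{\left(b,d \right)} = 36 d$ ($T{\left(b,d \right)} = \left(-2 - 4\right)^{2} d = \left(-6\right)^{2} d = 36 d$)
$R{\left(B,p \right)} = 0$ ($R{\left(B,p \right)} = - 4 \left(B - B\right) = \left(-4\right) 0 = 0$)
$\frac{T{\left(c{\left(5,10 \right)},-71 \right)} + R{\left(-130,19 \right)}}{-43750 - 7176} = \frac{36 \left(-71\right) + 0}{-43750 - 7176} = \frac{-2556 + 0}{-50926} = \left(-2556\right) \left(- \frac{1}{50926}\right) = \frac{1278}{25463}$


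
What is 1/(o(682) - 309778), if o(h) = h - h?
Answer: -1/309778 ≈ -3.2281e-6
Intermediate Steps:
o(h) = 0
1/(o(682) - 309778) = 1/(0 - 309778) = 1/(-309778) = -1/309778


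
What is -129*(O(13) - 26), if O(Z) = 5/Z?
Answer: 42957/13 ≈ 3304.4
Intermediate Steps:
-129*(O(13) - 26) = -129*(5/13 - 26) = -129*(-333/13) = 42957/13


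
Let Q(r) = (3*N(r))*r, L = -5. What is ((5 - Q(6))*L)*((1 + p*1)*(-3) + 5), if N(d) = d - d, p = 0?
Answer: -50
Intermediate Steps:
N(d) = 0
Q(r) = 0 (Q(r) = (3*0)*r = 0*r = 0)
((5 - Q(6))*L)*((1 + p*1)*(-3) + 5) = ((5 - 1*0)*(-5))*((1 + 0*1)*(-3) + 5) = ((5 + 0)*(-5))*((1 + 0)*(-3) + 5) = (5*(-5))*(1*(-3) + 5) = -25*(-3 + 5) = -25*2 = -50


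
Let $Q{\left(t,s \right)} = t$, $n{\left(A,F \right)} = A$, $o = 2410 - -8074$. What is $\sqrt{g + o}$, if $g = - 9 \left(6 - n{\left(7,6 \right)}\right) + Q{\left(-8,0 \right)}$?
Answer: $3 \sqrt{1165} \approx 102.4$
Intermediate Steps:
$o = 10484$ ($o = 2410 + 8074 = 10484$)
$g = 1$ ($g = - 9 \left(6 - 7\right) - 8 = \left(-9\right) \left(-1\right) - 8 = 9 - 8 = 1$)
$\sqrt{g + o} = \sqrt{1 + 10484} = \sqrt{10485} = 3 \sqrt{1165}$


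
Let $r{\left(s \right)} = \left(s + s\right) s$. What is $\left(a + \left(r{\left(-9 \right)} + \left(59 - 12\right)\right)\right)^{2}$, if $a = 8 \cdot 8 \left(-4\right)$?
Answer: $2209$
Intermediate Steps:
$r{\left(s \right)} = 2 s^{2}$ ($r{\left(s \right)} = 2 s s = 2 s^{2}$)
$a = -256$ ($a = 64 \left(-4\right) = -256$)
$\left(a + \left(r{\left(-9 \right)} + \left(59 - 12\right)\right)\right)^{2} = \left(-256 + \left(2 \left(-9\right)^{2} + \left(59 - 12\right)\right)\right)^{2} = \left(-256 + \left(2 \cdot 81 + 47\right)\right)^{2} = \left(-256 + \left(162 + 47\right)\right)^{2} = \left(-256 + 209\right)^{2} = \left(-47\right)^{2} = 2209$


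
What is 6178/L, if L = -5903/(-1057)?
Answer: 6530146/5903 ≈ 1106.2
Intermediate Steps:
L = 5903/1057 (L = -5903*(-1/1057) = 5903/1057 ≈ 5.5847)
6178/L = 6178/(5903/1057) = 6178*(1057/5903) = 6530146/5903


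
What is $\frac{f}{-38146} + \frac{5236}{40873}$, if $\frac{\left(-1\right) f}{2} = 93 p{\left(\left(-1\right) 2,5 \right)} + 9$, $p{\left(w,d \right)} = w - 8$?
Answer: $\frac{8888885}{111367247} \approx 0.079816$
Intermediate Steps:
$p{\left(w,d \right)} = -8 + w$
$f = 1842$ ($f = - 2 \left(93 \left(-8 - 2\right) + 9\right) = - 2 \left(93 \left(-10\right) + 9\right) = - 2 \left(-930 + 9\right) = \left(-2\right) \left(-921\right) = 1842$)
$\frac{f}{-38146} + \frac{5236}{40873} = \frac{1842}{-38146} + \frac{5236}{40873} = 1842 \left(- \frac{1}{38146}\right) + 5236 \cdot \frac{1}{40873} = - \frac{921}{19073} + \frac{748}{5839} = \frac{8888885}{111367247}$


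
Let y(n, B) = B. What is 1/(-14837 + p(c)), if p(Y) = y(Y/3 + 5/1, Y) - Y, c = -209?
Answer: -1/14837 ≈ -6.7399e-5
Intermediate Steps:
p(Y) = 0 (p(Y) = Y - Y = 0)
1/(-14837 + p(c)) = 1/(-14837 + 0) = 1/(-14837) = -1/14837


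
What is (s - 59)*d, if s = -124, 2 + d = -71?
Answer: 13359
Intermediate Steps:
d = -73 (d = -2 - 71 = -73)
(s - 59)*d = (-124 - 59)*(-73) = -183*(-73) = 13359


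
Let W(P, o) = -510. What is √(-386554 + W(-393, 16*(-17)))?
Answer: 2*I*√96766 ≈ 622.14*I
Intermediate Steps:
√(-386554 + W(-393, 16*(-17))) = √(-386554 - 510) = √(-387064) = 2*I*√96766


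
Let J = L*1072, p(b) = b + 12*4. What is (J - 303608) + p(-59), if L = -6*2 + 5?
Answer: -311123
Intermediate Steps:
L = -7 (L = -12 + 5 = -7)
p(b) = 48 + b (p(b) = b + 48 = 48 + b)
J = -7504 (J = -7*1072 = -7504)
(J - 303608) + p(-59) = (-7504 - 303608) + (48 - 59) = -311112 - 11 = -311123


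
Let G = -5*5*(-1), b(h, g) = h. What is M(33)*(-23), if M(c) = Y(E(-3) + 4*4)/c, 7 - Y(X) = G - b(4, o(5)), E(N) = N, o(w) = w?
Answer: 322/33 ≈ 9.7576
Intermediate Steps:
G = 25 (G = -25*(-1) = 25)
Y(X) = -14 (Y(X) = 7 - (25 - 1*4) = 7 - (25 - 4) = 7 - 1*21 = 7 - 21 = -14)
M(c) = -14/c
M(33)*(-23) = -14/33*(-23) = 322/33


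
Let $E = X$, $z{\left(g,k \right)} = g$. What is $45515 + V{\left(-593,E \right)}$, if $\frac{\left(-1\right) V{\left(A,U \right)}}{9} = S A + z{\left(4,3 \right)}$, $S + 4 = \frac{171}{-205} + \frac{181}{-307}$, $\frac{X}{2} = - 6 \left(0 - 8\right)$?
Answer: $\frac{1040478611}{62935} \approx 16533.0$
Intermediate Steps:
$X = 96$ ($X = 2 \left(- 6 \left(0 - 8\right)\right) = 2 \left(\left(-6\right) \left(-8\right)\right) = 2 \cdot 48 = 96$)
$S = - \frac{341342}{62935}$ ($S = -4 + \left(\frac{171}{-205} + \frac{181}{-307}\right) = -4 + \left(171 \left(- \frac{1}{205}\right) + 181 \left(- \frac{1}{307}\right)\right) = -4 - \frac{89602}{62935} = - \frac{341342}{62935} \approx -5.4237$)
$E = 96$
$V{\left(A,U \right)} = -36 + \frac{3072078 A}{62935}$ ($V{\left(A,U \right)} = - 9 \left(- \frac{341342 A}{62935} + 4\right) = - 9 \left(4 - \frac{341342 A}{62935}\right) = -36 + \frac{3072078 A}{62935}$)
$45515 + V{\left(-593,E \right)} = 45515 + \left(-36 + \frac{3072078}{62935} \left(-593\right)\right) = 45515 - \frac{1824007914}{62935} = \frac{1040478611}{62935}$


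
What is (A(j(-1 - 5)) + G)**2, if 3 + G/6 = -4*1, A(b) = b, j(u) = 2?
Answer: 1600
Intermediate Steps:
G = -42 (G = -18 + 6*(-4*1) = -18 + 6*(-4) = -18 - 24 = -42)
(A(j(-1 - 5)) + G)**2 = (2 - 42)**2 = (-40)**2 = 1600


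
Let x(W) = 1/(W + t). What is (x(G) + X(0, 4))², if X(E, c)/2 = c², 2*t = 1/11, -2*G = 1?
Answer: 22201/25 ≈ 888.04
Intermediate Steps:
G = -½ (G = -½*1 = -½ ≈ -0.50000)
t = 1/22 (t = (½)/11 = (½)*(1/11) = 1/22 ≈ 0.045455)
X(E, c) = 2*c²
x(W) = 1/(1/22 + W) (x(W) = 1/(W + 1/22) = 1/(1/22 + W))
(x(G) + X(0, 4))² = (22/(1 + 22*(-½)) + 2*4²)² = (22/(1 - 11) + 2*16)² = (22/(-10) + 32)² = (22*(-⅒) + 32)² = (-11/5 + 32)² = (149/5)² = 22201/25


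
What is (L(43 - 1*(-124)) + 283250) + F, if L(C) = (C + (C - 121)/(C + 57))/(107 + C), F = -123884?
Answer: 4890642535/30688 ≈ 1.5937e+5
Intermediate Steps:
L(C) = (C + (-121 + C)/(57 + C))/(107 + C)
(L(43 - 1*(-124)) + 283250) + F = ((-121 + (43 - 1*(-124))² + 58*(43 - 1*(-124)))/(6099 + (43 - 1*(-124))² + 164*(43 - 1*(-124))) + 283250) - 123884 = ((-121 + (43 + 124)² + 58*(43 + 124))/(6099 + (43 + 124)² + 164*(43 + 124)) + 283250) - 123884 = ((-121 + 167² + 58*167)/(6099 + 167² + 164*167) + 283250) - 123884 = ((-121 + 27889 + 9686)/(6099 + 27889 + 27388) + 283250) - 123884 = (37454/61376 + 283250) - 123884 = ((1/61376)*37454 + 283250) - 123884 = (18727/30688 + 283250) - 123884 = 8692394727/30688 - 123884 = 4890642535/30688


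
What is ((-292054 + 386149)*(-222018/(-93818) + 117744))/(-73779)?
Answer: -173240321426325/1153633037 ≈ -1.5017e+5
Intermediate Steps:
((-292054 + 386149)*(-222018/(-93818) + 117744))/(-73779) = (94095*(-222018*(-1/93818) + 117744))*(-1/73779) = (94095*(111009/46909 + 117744))*(-1/73779) = (94095*(5523364305/46909))*(-1/73779) = (519720964278975/46909)*(-1/73779) = -173240321426325/1153633037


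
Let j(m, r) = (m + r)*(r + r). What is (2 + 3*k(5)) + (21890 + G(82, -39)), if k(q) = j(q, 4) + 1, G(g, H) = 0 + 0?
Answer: 22111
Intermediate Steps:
G(g, H) = 0
j(m, r) = 2*r*(m + r) (j(m, r) = (m + r)*(2*r) = 2*r*(m + r))
k(q) = 33 + 8*q (k(q) = 2*4*(q + 4) + 1 = 2*4*(4 + q) + 1 = (32 + 8*q) + 1 = 33 + 8*q)
(2 + 3*k(5)) + (21890 + G(82, -39)) = (2 + 3*(33 + 8*5)) + (21890 + 0) = (2 + 3*(33 + 40)) + 21890 = (2 + 3*73) + 21890 = (2 + 219) + 21890 = 221 + 21890 = 22111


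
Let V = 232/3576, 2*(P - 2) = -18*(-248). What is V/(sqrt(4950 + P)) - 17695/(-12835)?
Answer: 3539/2567 + 29*sqrt(449)/802812 ≈ 1.3794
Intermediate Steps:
P = 2234 (P = 2 + (-18*(-248))/2 = 2 + (1/2)*4464 = 2 + 2232 = 2234)
V = 29/447 (V = 232*(1/3576) = 29/447 ≈ 0.064877)
V/(sqrt(4950 + P)) - 17695/(-12835) = 29/(447*(sqrt(4950 + 2234))) - 17695/(-12835) = 29/(447*(sqrt(7184))) - 17695*(-1/12835) = 29/(447*((4*sqrt(449)))) + 3539/2567 = 29*(sqrt(449)/1796)/447 + 3539/2567 = 29*sqrt(449)/802812 + 3539/2567 = 3539/2567 + 29*sqrt(449)/802812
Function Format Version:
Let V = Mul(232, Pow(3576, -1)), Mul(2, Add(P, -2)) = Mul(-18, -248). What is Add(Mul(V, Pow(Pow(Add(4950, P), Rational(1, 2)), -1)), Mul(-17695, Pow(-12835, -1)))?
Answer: Add(Rational(3539, 2567), Mul(Rational(29, 802812), Pow(449, Rational(1, 2)))) ≈ 1.3794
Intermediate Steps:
P = 2234 (P = Add(2, Mul(Rational(1, 2), Mul(-18, -248))) = Add(2, Mul(Rational(1, 2), 4464)) = Add(2, 2232) = 2234)
V = Rational(29, 447) (V = Mul(232, Rational(1, 3576)) = Rational(29, 447) ≈ 0.064877)
Add(Mul(V, Pow(Pow(Add(4950, P), Rational(1, 2)), -1)), Mul(-17695, Pow(-12835, -1))) = Add(Mul(Rational(29, 447), Pow(Pow(Add(4950, 2234), Rational(1, 2)), -1)), Mul(-17695, Pow(-12835, -1))) = Add(Mul(Rational(29, 447), Pow(Pow(7184, Rational(1, 2)), -1)), Mul(-17695, Rational(-1, 12835))) = Add(Mul(Rational(29, 447), Pow(Mul(4, Pow(449, Rational(1, 2))), -1)), Rational(3539, 2567)) = Add(Mul(Rational(29, 447), Mul(Rational(1, 1796), Pow(449, Rational(1, 2)))), Rational(3539, 2567)) = Add(Mul(Rational(29, 802812), Pow(449, Rational(1, 2))), Rational(3539, 2567)) = Add(Rational(3539, 2567), Mul(Rational(29, 802812), Pow(449, Rational(1, 2))))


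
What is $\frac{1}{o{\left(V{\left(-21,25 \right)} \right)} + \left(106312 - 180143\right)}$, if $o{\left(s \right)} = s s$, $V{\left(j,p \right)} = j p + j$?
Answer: $\frac{1}{224285} \approx 4.4586 \cdot 10^{-6}$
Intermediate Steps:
$V{\left(j,p \right)} = j + j p$
$o{\left(s \right)} = s^{2}$
$\frac{1}{o{\left(V{\left(-21,25 \right)} \right)} + \left(106312 - 180143\right)} = \frac{1}{\left(- 21 \left(1 + 25\right)\right)^{2} + \left(106312 - 180143\right)} = \frac{1}{\left(\left(-21\right) 26\right)^{2} - 73831} = \frac{1}{\left(-546\right)^{2} - 73831} = \frac{1}{298116 - 73831} = \frac{1}{224285}$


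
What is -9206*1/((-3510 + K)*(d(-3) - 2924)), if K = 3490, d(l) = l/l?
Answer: -4603/29230 ≈ -0.15748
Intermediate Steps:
d(l) = 1
-9206*1/((-3510 + K)*(d(-3) - 2924)) = -9206*1/((1 - 2924)*(-3510 + 3490)) = -9206/((-20*(-2923))) = -9206/58460 = -9206*1/58460 = -4603/29230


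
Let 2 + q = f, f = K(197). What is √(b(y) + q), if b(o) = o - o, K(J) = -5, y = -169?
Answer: I*√7 ≈ 2.6458*I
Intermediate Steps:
b(o) = 0
f = -5
q = -7 (q = -2 - 5 = -7)
√(b(y) + q) = √(0 - 7) = √(-7) = I*√7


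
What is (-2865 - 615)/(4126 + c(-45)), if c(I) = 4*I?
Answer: -1740/1973 ≈ -0.88191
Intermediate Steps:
(-2865 - 615)/(4126 + c(-45)) = (-2865 - 615)/(4126 + 4*(-45)) = -3480/(4126 - 180) = -3480/3946 = -3480*1/3946 = -1740/1973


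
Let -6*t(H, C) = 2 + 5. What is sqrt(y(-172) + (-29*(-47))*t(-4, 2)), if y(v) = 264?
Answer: I*sqrt(47742)/6 ≈ 36.417*I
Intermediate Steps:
t(H, C) = -7/6 (t(H, C) = -(2 + 5)/6 = -1/6*7 = -7/6)
sqrt(y(-172) + (-29*(-47))*t(-4, 2)) = sqrt(264 - 29*(-47)*(-7/6)) = sqrt(264 + 1363*(-7/6)) = sqrt(264 - 9541/6) = sqrt(-7957/6) = I*sqrt(47742)/6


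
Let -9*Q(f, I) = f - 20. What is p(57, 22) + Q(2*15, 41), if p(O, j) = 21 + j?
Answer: 377/9 ≈ 41.889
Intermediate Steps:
Q(f, I) = 20/9 - f/9 (Q(f, I) = -(f - 20)/9 = -(-20 + f)/9 = 20/9 - f/9)
p(57, 22) + Q(2*15, 41) = (21 + 22) + (20/9 - 2*15/9) = 43 + (20/9 - ⅑*30) = 43 + (20/9 - 10/3) = 43 - 10/9 = 377/9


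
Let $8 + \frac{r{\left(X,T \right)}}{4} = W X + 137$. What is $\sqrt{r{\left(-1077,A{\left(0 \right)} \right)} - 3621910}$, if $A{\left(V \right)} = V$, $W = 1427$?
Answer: $i \sqrt{9768910} \approx 3125.5 i$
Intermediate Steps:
$r{\left(X,T \right)} = 516 + 5708 X$ ($r{\left(X,T \right)} = -32 + 4 \left(1427 X + 137\right) = -32 + 4 \left(137 + 1427 X\right) = -32 + \left(548 + 5708 X\right) = 516 + 5708 X$)
$\sqrt{r{\left(-1077,A{\left(0 \right)} \right)} - 3621910} = \sqrt{\left(516 + 5708 \left(-1077\right)\right) - 3621910} = \sqrt{\left(516 - 6147516\right) - 3621910} = \sqrt{-6147000 - 3621910} = \sqrt{-9768910} = i \sqrt{9768910}$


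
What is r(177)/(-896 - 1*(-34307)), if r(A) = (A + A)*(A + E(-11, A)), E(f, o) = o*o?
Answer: 3717708/11137 ≈ 333.82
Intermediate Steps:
E(f, o) = o**2
r(A) = 2*A*(A + A**2) (r(A) = (A + A)*(A + A**2) = (2*A)*(A + A**2) = 2*A*(A + A**2))
r(177)/(-896 - 1*(-34307)) = (2*177**2*(1 + 177))/(-896 - 1*(-34307)) = (2*31329*178)/(-896 + 34307) = 11153124/33411 = 11153124*(1/33411) = 3717708/11137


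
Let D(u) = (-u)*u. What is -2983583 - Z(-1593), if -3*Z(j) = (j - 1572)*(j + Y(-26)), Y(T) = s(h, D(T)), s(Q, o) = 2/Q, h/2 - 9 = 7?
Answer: -20848543/16 ≈ -1.3030e+6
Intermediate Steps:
h = 32 (h = 18 + 2*7 = 18 + 14 = 32)
D(u) = -u²
Y(T) = 1/16 (Y(T) = 2/32 = 2*(1/32) = 1/16)
Z(j) = -(-1572 + j)*(1/16 + j)/3 (Z(j) = -(j - 1572)*(j + 1/16)/3 = -(-1572 + j)*(1/16 + j)/3)
-2983583 - Z(-1593) = -2983583 - (131/4 - ⅓*(-1593)² + (25151/48)*(-1593)) = -2983583 - (131/4 - ⅓*2537649 - 13355181/16) = -2983583 - (131/4 - 845883 - 13355181/16) = -2983583 - 1*(-26888785/16) = -2983583 + 26888785/16 = -20848543/16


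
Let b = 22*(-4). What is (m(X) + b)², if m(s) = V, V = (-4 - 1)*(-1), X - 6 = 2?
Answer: 6889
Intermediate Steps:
X = 8 (X = 6 + 2 = 8)
V = 5 (V = -5*(-1) = 5)
m(s) = 5
b = -88
(m(X) + b)² = (5 - 88)² = (-83)² = 6889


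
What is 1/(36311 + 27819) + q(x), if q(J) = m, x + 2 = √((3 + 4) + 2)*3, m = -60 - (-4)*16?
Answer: 256521/64130 ≈ 4.0000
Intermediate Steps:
m = 4 (m = -60 - 1*(-64) = -60 + 64 = 4)
x = 7 (x = -2 + √((3 + 4) + 2)*3 = -2 + √(7 + 2)*3 = -2 + √9*3 = -2 + 3*3 = -2 + 9 = 7)
q(J) = 4
1/(36311 + 27819) + q(x) = 1/(36311 + 27819) + 4 = 1/64130 + 4 = 256521/64130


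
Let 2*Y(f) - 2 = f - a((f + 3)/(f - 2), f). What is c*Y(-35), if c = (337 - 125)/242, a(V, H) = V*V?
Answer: -2448653/165649 ≈ -14.782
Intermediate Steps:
a(V, H) = V**2
c = 106/121 (c = 212*(1/242) = 106/121 ≈ 0.87603)
Y(f) = 1 + f/2 - (3 + f)**2/(2*(-2 + f)**2) (Y(f) = 1 + (f - ((f + 3)/(f - 2))**2)/2 = 1 + (f - ((3 + f)/(-2 + f))**2)/2 = 1 + (f - (3 + f)**2/(-2 + f)**2)/2 = 1 + (f/2 - (3 + f)**2/(2*(-2 + f)**2)) = 1 + f/2 - (3 + f)**2/(2*(-2 + f)**2))
c*Y(-35) = 106*(1 + (1/2)*(-35) - (3 - 35)**2/(2*(-2 - 35)**2))/121 = 106*(1 - 35/2 - 1/2*(-32)**2/(-37)**2)/121 = 106*(1 - 35/2 - 1/2*1/1369*1024)/121 = 106*(1 - 35/2 - 512/1369)/121 = (106/121)*(-46201/2738) = -2448653/165649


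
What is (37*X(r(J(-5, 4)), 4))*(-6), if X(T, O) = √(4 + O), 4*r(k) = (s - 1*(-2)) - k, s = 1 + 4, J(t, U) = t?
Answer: -444*√2 ≈ -627.91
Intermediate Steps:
s = 5
r(k) = 7/4 - k/4 (r(k) = ((5 - 1*(-2)) - k)/4 = ((5 + 2) - k)/4 = (7 - k)/4 = 7/4 - k/4)
(37*X(r(J(-5, 4)), 4))*(-6) = (37*√(4 + 4))*(-6) = (37*√8)*(-6) = (37*(2*√2))*(-6) = (74*√2)*(-6) = -444*√2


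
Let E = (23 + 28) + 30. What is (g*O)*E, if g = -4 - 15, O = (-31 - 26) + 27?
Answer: 46170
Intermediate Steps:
O = -30 (O = -57 + 27 = -30)
g = -19
E = 81 (E = 51 + 30 = 81)
(g*O)*E = -19*(-30)*81 = 570*81 = 46170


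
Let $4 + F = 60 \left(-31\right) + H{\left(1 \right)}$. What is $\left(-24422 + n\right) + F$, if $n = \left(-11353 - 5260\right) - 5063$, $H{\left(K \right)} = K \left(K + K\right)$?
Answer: $-47960$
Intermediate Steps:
$H{\left(K \right)} = 2 K^{2}$ ($H{\left(K \right)} = K 2 K = 2 K^{2}$)
$n = -21676$ ($n = -16613 - 5063 = -21676$)
$F = -1862$ ($F = -4 + \left(60 \left(-31\right) + 2 \cdot 1^{2}\right) = -4 + \left(-1860 + 2 \cdot 1\right) = -4 + \left(-1860 + 2\right) = -4 - 1858 = -1862$)
$\left(-24422 + n\right) + F = \left(-24422 - 21676\right) - 1862 = -46098 - 1862 = -47960$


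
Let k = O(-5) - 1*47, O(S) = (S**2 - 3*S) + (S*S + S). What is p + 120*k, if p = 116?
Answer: 1676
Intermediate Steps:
O(S) = -2*S + 2*S**2 (O(S) = (S**2 - 3*S) + (S**2 + S) = (S**2 - 3*S) + (S + S**2) = -2*S + 2*S**2)
k = 13 (k = 2*(-5)*(-1 - 5) - 1*47 = 2*(-5)*(-6) - 47 = 60 - 47 = 13)
p + 120*k = 116 + 120*13 = 116 + 1560 = 1676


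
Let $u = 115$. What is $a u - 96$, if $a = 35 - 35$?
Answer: $-96$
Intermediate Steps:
$a = 0$
$a u - 96 = 0 \cdot 115 - 96 = 0 - 96 = -96$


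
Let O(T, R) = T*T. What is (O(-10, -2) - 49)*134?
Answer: 6834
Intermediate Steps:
O(T, R) = T²
(O(-10, -2) - 49)*134 = ((-10)² - 49)*134 = (100 - 49)*134 = 51*134 = 6834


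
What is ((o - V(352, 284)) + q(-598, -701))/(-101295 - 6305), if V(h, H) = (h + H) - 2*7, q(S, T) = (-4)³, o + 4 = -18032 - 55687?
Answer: 74409/107600 ≈ 0.69153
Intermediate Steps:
o = -73723 (o = -4 + (-18032 - 55687) = -4 - 73719 = -73723)
q(S, T) = -64
V(h, H) = -14 + H + h (V(h, H) = (H + h) - 14 = -14 + H + h)
((o - V(352, 284)) + q(-598, -701))/(-101295 - 6305) = ((-73723 - (-14 + 284 + 352)) - 64)/(-101295 - 6305) = ((-73723 - 1*622) - 64)/(-107600) = ((-73723 - 622) - 64)*(-1/107600) = (-74345 - 64)*(-1/107600) = -74409*(-1/107600) = 74409/107600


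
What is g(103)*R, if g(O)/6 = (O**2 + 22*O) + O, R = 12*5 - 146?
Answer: -6696648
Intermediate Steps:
R = -86 (R = 60 - 146 = -86)
g(O) = 6*O**2 + 138*O (g(O) = 6*((O**2 + 22*O) + O) = 6*(O**2 + 23*O) = 6*O**2 + 138*O)
g(103)*R = (6*103*(23 + 103))*(-86) = (6*103*126)*(-86) = 77868*(-86) = -6696648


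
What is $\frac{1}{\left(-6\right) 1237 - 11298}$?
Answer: $- \frac{1}{18720} \approx -5.3419 \cdot 10^{-5}$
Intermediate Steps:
$\frac{1}{\left(-6\right) 1237 - 11298} = \frac{1}{-7422 - 11298} = \frac{1}{-18720} = - \frac{1}{18720}$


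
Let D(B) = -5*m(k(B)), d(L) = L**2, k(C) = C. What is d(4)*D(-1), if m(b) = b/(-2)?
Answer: -40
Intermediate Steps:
m(b) = -b/2 (m(b) = b*(-1/2) = -b/2)
D(B) = 5*B/2 (D(B) = -(-5)*B/2 = 5*B/2)
d(4)*D(-1) = 4**2*((5/2)*(-1)) = 16*(-5/2) = -40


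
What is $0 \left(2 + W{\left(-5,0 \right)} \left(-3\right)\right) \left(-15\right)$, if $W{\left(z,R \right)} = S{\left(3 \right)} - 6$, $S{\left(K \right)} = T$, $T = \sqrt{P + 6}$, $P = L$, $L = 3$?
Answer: $0$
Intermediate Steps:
$P = 3$
$T = 3$ ($T = \sqrt{3 + 6} = \sqrt{9} = 3$)
$S{\left(K \right)} = 3$
$W{\left(z,R \right)} = -3$ ($W{\left(z,R \right)} = 3 - 6 = -3$)
$0 \left(2 + W{\left(-5,0 \right)} \left(-3\right)\right) \left(-15\right) = 0 \left(2 - -9\right) \left(-15\right) = 0 \left(2 + 9\right) \left(-15\right) = 0 \cdot 11 \left(-15\right) = 0 \left(-15\right) = 0$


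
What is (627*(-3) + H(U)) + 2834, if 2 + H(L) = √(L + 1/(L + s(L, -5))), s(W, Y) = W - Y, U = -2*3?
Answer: 951 + I*√301/7 ≈ 951.0 + 2.4785*I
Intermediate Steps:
U = -6
H(L) = -2 + √(L + 1/(5 + 2*L)) (H(L) = -2 + √(L + 1/(L + (L - 1*(-5)))) = -2 + √(L + 1/(L + (L + 5))) = -2 + √(L + 1/(L + (5 + L))) = -2 + √(L + 1/(5 + 2*L)))
(627*(-3) + H(U)) + 2834 = (627*(-3) + (-2 + √((1 - 6*(5 + 2*(-6)))/(5 + 2*(-6))))) + 2834 = (-1881 + (-2 + √((1 - 6*(5 - 12))/(5 - 12)))) + 2834 = (-1881 + (-2 + √((1 - 6*(-7))/(-7)))) + 2834 = (-1881 + (-2 + √(-(1 + 42)/7))) + 2834 = (-1881 + (-2 + √(-⅐*43))) + 2834 = (-1881 + (-2 + √(-43/7))) + 2834 = (-1881 + (-2 + I*√301/7)) + 2834 = (-1883 + I*√301/7) + 2834 = 951 + I*√301/7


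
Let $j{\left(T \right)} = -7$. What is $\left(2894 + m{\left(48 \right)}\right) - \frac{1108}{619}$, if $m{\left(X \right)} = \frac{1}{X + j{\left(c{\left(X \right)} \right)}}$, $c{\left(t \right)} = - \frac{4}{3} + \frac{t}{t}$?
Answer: $\frac{73402017}{25379} \approx 2892.2$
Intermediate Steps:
$c{\left(t \right)} = - \frac{1}{3}$ ($c{\left(t \right)} = \left(-4\right) \frac{1}{3} + 1 = - \frac{4}{3} + 1 = - \frac{1}{3}$)
$m{\left(X \right)} = \frac{1}{-7 + X}$ ($m{\left(X \right)} = \frac{1}{X - 7} = \frac{1}{-7 + X}$)
$\left(2894 + m{\left(48 \right)}\right) - \frac{1108}{619} = \left(2894 + \frac{1}{-7 + 48}\right) - \frac{1108}{619} = \left(2894 + \frac{1}{41}\right) - \frac{1108}{619} = \frac{118655}{41} - \frac{1108}{619} = \frac{73402017}{25379}$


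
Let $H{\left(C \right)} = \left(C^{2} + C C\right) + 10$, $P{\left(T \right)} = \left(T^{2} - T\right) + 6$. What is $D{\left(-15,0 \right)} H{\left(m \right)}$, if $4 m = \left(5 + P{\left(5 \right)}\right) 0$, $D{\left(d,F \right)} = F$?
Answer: $0$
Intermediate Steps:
$P{\left(T \right)} = 6 + T^{2} - T$
$m = 0$ ($m = \frac{\left(5 + \left(6 + 5^{2} - 5\right)\right) 0}{4} = \frac{\left(5 + \left(6 + 25 - 5\right)\right) 0}{4} = \frac{\left(5 + 26\right) 0}{4} = \frac{31 \cdot 0}{4} = \frac{1}{4} \cdot 0 = 0$)
$H{\left(C \right)} = 10 + 2 C^{2}$ ($H{\left(C \right)} = \left(C^{2} + C^{2}\right) + 10 = 2 C^{2} + 10 = 10 + 2 C^{2}$)
$D{\left(-15,0 \right)} H{\left(m \right)} = 0 \left(10 + 2 \cdot 0^{2}\right) = 0 \left(10 + 2 \cdot 0\right) = 0 \left(10 + 0\right) = 0 \cdot 10 = 0$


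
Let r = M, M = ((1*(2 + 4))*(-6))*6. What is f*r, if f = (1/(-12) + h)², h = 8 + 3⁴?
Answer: -3415467/2 ≈ -1.7077e+6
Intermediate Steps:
h = 89 (h = 8 + 81 = 89)
M = -216 (M = ((1*6)*(-6))*6 = (6*(-6))*6 = -36*6 = -216)
r = -216
f = 1138489/144 (f = (1/(-12) + 89)² = (-1/12 + 89)² = (1067/12)² = 1138489/144 ≈ 7906.2)
f*r = (1138489/144)*(-216) = -3415467/2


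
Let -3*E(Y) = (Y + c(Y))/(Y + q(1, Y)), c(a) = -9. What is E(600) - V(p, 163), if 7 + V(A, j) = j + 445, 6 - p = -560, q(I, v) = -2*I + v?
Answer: -720195/1198 ≈ -601.16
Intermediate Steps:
q(I, v) = v - 2*I
p = 566 (p = 6 - 1*(-560) = 6 + 560 = 566)
V(A, j) = 438 + j (V(A, j) = -7 + (j + 445) = -7 + (445 + j) = 438 + j)
E(Y) = -(-9 + Y)/(3*(-2 + 2*Y)) (E(Y) = -(Y - 9)/(3*(Y + (Y - 2*1))) = -(-9 + Y)/(3*(Y + (Y - 2))) = -(-9 + Y)/(3*(Y + (-2 + Y))) = -(-9 + Y)/(3*(-2 + 2*Y)))
E(600) - V(p, 163) = (9 - 1*600)/(6*(-1 + 600)) - (438 + 163) = (⅙)*(9 - 600)/599 - 1*601 = (⅙)*(1/599)*(-591) - 601 = -197/1198 - 601 = -720195/1198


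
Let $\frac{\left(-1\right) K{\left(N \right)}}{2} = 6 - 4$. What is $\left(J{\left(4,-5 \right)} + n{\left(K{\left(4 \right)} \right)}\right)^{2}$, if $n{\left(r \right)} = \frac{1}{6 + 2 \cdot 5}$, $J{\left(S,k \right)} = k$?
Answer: $\frac{6241}{256} \approx 24.379$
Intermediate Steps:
$K{\left(N \right)} = -4$ ($K{\left(N \right)} = - 2 \left(6 - 4\right) = \left(-2\right) 2 = -4$)
$n{\left(r \right)} = \frac{1}{16}$ ($n{\left(r \right)} = \frac{1}{6 + 10} = \frac{1}{16}$)
$\left(J{\left(4,-5 \right)} + n{\left(K{\left(4 \right)} \right)}\right)^{2} = \left(-5 + \frac{1}{16}\right)^{2} = \left(- \frac{79}{16}\right)^{2} = \frac{6241}{256}$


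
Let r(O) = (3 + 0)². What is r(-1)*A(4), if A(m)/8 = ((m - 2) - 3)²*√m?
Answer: 144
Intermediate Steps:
r(O) = 9 (r(O) = 3² = 9)
A(m) = 8*√m*(-5 + m)² (A(m) = 8*(((m - 2) - 3)²*√m) = 8*(((-2 + m) - 3)²*√m) = 8*((-5 + m)²*√m) = 8*(√m*(-5 + m)²) = 8*√m*(-5 + m)²)
r(-1)*A(4) = 9*(8*√4*(-5 + 4)²) = 9*(8*2*(-1)²) = 9*(8*2*1) = 9*16 = 144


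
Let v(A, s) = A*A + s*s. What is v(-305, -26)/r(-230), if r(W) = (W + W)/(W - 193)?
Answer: 39635523/460 ≈ 86164.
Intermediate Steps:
r(W) = 2*W/(-193 + W) (r(W) = (2*W)/(-193 + W) = 2*W/(-193 + W))
v(A, s) = A**2 + s**2
v(-305, -26)/r(-230) = ((-305)**2 + (-26)**2)/((2*(-230)/(-193 - 230))) = (93025 + 676)/((2*(-230)/(-423))) = 93701/((2*(-230)*(-1/423))) = 93701/(460/423) = 93701*(423/460) = 39635523/460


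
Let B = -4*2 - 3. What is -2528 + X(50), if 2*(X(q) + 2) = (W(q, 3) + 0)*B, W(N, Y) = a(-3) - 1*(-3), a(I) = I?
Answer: -2530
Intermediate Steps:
B = -11 (B = -8 - 3 = -11)
W(N, Y) = 0 (W(N, Y) = -3 - 1*(-3) = -3 + 3 = 0)
X(q) = -2 (X(q) = -2 + ((0 + 0)*(-11))/2 = -2 + (0*(-11))/2 = -2 + (½)*0 = -2 + 0 = -2)
-2528 + X(50) = -2528 - 2 = -2530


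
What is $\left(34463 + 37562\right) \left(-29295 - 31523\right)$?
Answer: $-4380416450$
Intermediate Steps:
$\left(34463 + 37562\right) \left(-29295 - 31523\right) = 72025 \left(-60818\right) = -4380416450$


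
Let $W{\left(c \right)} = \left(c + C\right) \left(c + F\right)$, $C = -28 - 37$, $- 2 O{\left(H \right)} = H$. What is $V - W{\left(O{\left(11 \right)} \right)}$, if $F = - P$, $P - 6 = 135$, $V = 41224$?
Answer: $\frac{123583}{4} \approx 30896.0$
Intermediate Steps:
$P = 141$ ($P = 6 + 135 = 141$)
$O{\left(H \right)} = - \frac{H}{2}$
$F = -141$ ($F = \left(-1\right) 141 = -141$)
$C = -65$
$W{\left(c \right)} = \left(-141 + c\right) \left(-65 + c\right)$ ($W{\left(c \right)} = \left(c - 65\right) \left(c - 141\right) = \left(-65 + c\right) \left(-141 + c\right) = \left(-141 + c\right) \left(-65 + c\right)$)
$V - W{\left(O{\left(11 \right)} \right)} = 41224 - \left(9165 + \left(\left(- \frac{1}{2}\right) 11\right)^{2} - 206 \left(\left(- \frac{1}{2}\right) 11\right)\right) = 41224 - \left(9165 + \left(- \frac{11}{2}\right)^{2} - -1133\right) = 41224 - \left(9165 + \frac{121}{4} + 1133\right) = 41224 - \frac{41313}{4} = \frac{123583}{4}$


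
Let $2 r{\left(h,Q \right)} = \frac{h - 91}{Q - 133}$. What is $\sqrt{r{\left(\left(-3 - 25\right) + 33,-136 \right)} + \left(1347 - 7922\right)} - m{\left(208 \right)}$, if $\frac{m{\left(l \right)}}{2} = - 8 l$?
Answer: $3328 + \frac{2 i \sqrt{118940502}}{269} \approx 3328.0 + 81.085 i$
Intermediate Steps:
$r{\left(h,Q \right)} = \frac{-91 + h}{2 \left(-133 + Q\right)}$ ($r{\left(h,Q \right)} = \frac{\left(h - 91\right) \frac{1}{Q - 133}}{2} = \frac{\left(-91 + h\right) \frac{1}{-133 + Q}}{2} = \frac{\frac{1}{-133 + Q} \left(-91 + h\right)}{2} = \frac{-91 + h}{2 \left(-133 + Q\right)}$)
$m{\left(l \right)} = - 16 l$ ($m{\left(l \right)} = 2 \left(- 8 l\right) = - 16 l$)
$\sqrt{r{\left(\left(-3 - 25\right) + 33,-136 \right)} + \left(1347 - 7922\right)} - m{\left(208 \right)} = \sqrt{\frac{-91 + \left(\left(-3 - 25\right) + 33\right)}{2 \left(-133 - 136\right)} + \left(1347 - 7922\right)} - \left(-16\right) 208 = \sqrt{\frac{-91 + \left(-28 + 33\right)}{2 \left(-269\right)} - 6575} - -3328 = \sqrt{\frac{1}{2} \left(- \frac{1}{269}\right) \left(-91 + 5\right) - 6575} + 3328 = \sqrt{\frac{1}{2} \left(- \frac{1}{269}\right) \left(-86\right) - 6575} + 3328 = \sqrt{\frac{43}{269} - 6575} + 3328 = \sqrt{- \frac{1768632}{269}} + 3328 = \frac{2 i \sqrt{118940502}}{269} + 3328 = 3328 + \frac{2 i \sqrt{118940502}}{269}$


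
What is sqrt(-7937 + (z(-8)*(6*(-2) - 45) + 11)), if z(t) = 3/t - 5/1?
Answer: 3*I*sqrt(13546)/4 ≈ 87.291*I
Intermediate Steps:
z(t) = -5 + 3/t (z(t) = 3/t - 5*1 = 3/t - 5 = -5 + 3/t)
sqrt(-7937 + (z(-8)*(6*(-2) - 45) + 11)) = sqrt(-7937 + ((-5 + 3/(-8))*(6*(-2) - 45) + 11)) = sqrt(-7937 + ((-5 + 3*(-1/8))*(-12 - 45) + 11)) = sqrt(-7937 + ((-5 - 3/8)*(-57) + 11)) = sqrt(-7937 + (-43/8*(-57) + 11)) = sqrt(-7937 + (2451/8 + 11)) = sqrt(-7937 + 2539/8) = sqrt(-60957/8) = 3*I*sqrt(13546)/4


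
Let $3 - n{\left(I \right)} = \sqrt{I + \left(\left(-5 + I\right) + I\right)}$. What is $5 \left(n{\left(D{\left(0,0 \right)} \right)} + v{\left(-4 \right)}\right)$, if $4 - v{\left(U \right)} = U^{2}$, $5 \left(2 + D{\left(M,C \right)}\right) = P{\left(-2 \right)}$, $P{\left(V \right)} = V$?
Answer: $-45 - i \sqrt{305} \approx -45.0 - 17.464 i$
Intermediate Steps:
$D{\left(M,C \right)} = - \frac{12}{5}$ ($D{\left(M,C \right)} = -2 + \frac{1}{5} \left(-2\right) = -2 - \frac{2}{5} = - \frac{12}{5}$)
$v{\left(U \right)} = 4 - U^{2}$
$n{\left(I \right)} = 3 - \sqrt{-5 + 3 I}$ ($n{\left(I \right)} = 3 - \sqrt{I + \left(\left(-5 + I\right) + I\right)} = 3 - \sqrt{I + \left(-5 + 2 I\right)} = 3 - \sqrt{-5 + 3 I}$)
$5 \left(n{\left(D{\left(0,0 \right)} \right)} + v{\left(-4 \right)}\right) = 5 \left(\left(3 - \sqrt{-5 + 3 \left(- \frac{12}{5}\right)}\right) + \left(4 - \left(-4\right)^{2}\right)\right) = 5 \left(\left(3 - \sqrt{-5 - \frac{36}{5}}\right) + \left(4 - 16\right)\right) = 5 \left(\left(3 - \sqrt{- \frac{61}{5}}\right) + \left(4 - 16\right)\right) = 5 \left(\left(3 - \frac{i \sqrt{305}}{5}\right) - 12\right) = 5 \left(-9 - \frac{i \sqrt{305}}{5}\right) = -45 - i \sqrt{305}$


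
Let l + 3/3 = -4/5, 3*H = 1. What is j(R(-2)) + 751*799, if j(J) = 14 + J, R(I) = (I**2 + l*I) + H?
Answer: 9001064/15 ≈ 6.0007e+5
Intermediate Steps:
H = 1/3 (H = (1/3)*1 = 1/3 ≈ 0.33333)
l = -9/5 (l = -1 - 4/5 = -9/5 ≈ -1.8000)
R(I) = 1/3 + I**2 - 9*I/5 (R(I) = (I**2 - 9*I/5) + 1/3 = 1/3 + I**2 - 9*I/5)
j(R(-2)) + 751*799 = (14 + (1/3 + (-2)**2 - 9/5*(-2))) + 751*799 = (14 + (1/3 + 4 + 18/5)) + 600049 = (14 + 119/15) + 600049 = 329/15 + 600049 = 9001064/15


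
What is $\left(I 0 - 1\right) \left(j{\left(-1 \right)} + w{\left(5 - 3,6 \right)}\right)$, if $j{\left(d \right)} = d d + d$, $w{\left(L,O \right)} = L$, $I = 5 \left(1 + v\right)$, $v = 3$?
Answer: $-2$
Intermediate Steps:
$I = 20$ ($I = 5 \left(1 + 3\right) = 5 \cdot 4 = 20$)
$j{\left(d \right)} = d + d^{2}$ ($j{\left(d \right)} = d^{2} + d = d + d^{2}$)
$\left(I 0 - 1\right) \left(j{\left(-1 \right)} + w{\left(5 - 3,6 \right)}\right) = \left(20 \cdot 0 - 1\right) \left(- (1 - 1) + \left(5 - 3\right)\right) = \left(0 - 1\right) \left(\left(-1\right) 0 + \left(5 - 3\right)\right) = - (0 + 2) = \left(-1\right) 2 = -2$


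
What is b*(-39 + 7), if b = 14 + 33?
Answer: -1504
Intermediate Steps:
b = 47
b*(-39 + 7) = 47*(-39 + 7) = 47*(-32) = -1504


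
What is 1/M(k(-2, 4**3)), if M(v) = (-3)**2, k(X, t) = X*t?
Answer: 1/9 ≈ 0.11111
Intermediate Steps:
M(v) = 9
1/M(k(-2, 4**3)) = 1/9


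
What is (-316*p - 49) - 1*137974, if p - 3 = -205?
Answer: -74191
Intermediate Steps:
p = -202 (p = 3 - 205 = -202)
(-316*p - 49) - 1*137974 = (-316*(-202) - 49) - 1*137974 = (63832 - 49) - 137974 = 63783 - 137974 = -74191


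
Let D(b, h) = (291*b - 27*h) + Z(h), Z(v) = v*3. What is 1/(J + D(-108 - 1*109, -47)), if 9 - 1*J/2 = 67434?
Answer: -1/196869 ≈ -5.0795e-6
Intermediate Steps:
J = -134850 (J = 18 - 2*67434 = 18 - 134868 = -134850)
Z(v) = 3*v
D(b, h) = -24*h + 291*b (D(b, h) = (291*b - 27*h) + 3*h = (-27*h + 291*b) + 3*h = -24*h + 291*b)
1/(J + D(-108 - 1*109, -47)) = 1/(-134850 + (-24*(-47) + 291*(-108 - 1*109))) = 1/(-134850 + (1128 + 291*(-108 - 109))) = 1/(-134850 + (1128 + 291*(-217))) = 1/(-134850 + (1128 - 63147)) = 1/(-134850 - 62019) = 1/(-196869) = -1/196869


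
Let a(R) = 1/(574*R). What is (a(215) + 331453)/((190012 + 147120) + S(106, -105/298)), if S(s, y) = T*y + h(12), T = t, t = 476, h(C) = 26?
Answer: 2031595864973/2065535877440 ≈ 0.98357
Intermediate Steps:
T = 476
S(s, y) = 26 + 476*y (S(s, y) = 476*y + 26 = 26 + 476*y)
a(R) = 1/(574*R)
(a(215) + 331453)/((190012 + 147120) + S(106, -105/298)) = ((1/574)/215 + 331453)/((190012 + 147120) + (26 + 476*(-105/298))) = ((1/574)*(1/215) + 331453)/(337132 + (26 + 476*(-105*1/298))) = (1/123410 + 331453)/(337132 + (26 + 476*(-105/298))) = 40904614731/(123410*(337132 + (26 - 24990/149))) = 40904614731/(123410*(337132 - 21116/149)) = 40904614731/(123410*(50211552/149)) = (40904614731/123410)*(149/50211552) = 2031595864973/2065535877440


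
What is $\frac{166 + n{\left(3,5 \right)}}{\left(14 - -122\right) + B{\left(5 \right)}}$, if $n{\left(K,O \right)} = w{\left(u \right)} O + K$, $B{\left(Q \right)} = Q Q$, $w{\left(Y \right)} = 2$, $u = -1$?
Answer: $\frac{179}{161} \approx 1.1118$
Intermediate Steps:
$B{\left(Q \right)} = Q^{2}$
$n{\left(K,O \right)} = K + 2 O$ ($n{\left(K,O \right)} = 2 O + K = K + 2 O$)
$\frac{166 + n{\left(3,5 \right)}}{\left(14 - -122\right) + B{\left(5 \right)}} = \frac{166 + \left(3 + 2 \cdot 5\right)}{\left(14 - -122\right) + 5^{2}} = \frac{166 + \left(3 + 10\right)}{\left(14 + 122\right) + 25} = \frac{166 + 13}{136 + 25} = \frac{179}{161}$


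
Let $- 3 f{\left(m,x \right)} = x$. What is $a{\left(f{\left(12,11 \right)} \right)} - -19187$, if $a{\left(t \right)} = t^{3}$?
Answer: $\frac{516718}{27} \approx 19138.0$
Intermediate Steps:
$f{\left(m,x \right)} = - \frac{x}{3}$
$a{\left(f{\left(12,11 \right)} \right)} - -19187 = \left(\left(- \frac{1}{3}\right) 11\right)^{3} - -19187 = \left(- \frac{11}{3}\right)^{3} + 19187 = - \frac{1331}{27} + 19187 = \frac{516718}{27}$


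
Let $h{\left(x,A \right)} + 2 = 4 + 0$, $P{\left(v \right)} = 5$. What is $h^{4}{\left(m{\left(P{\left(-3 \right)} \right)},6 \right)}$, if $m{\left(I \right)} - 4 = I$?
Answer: $16$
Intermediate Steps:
$m{\left(I \right)} = 4 + I$
$h{\left(x,A \right)} = 2$ ($h{\left(x,A \right)} = -2 + \left(4 + 0\right) = -2 + 4 = 2$)
$h^{4}{\left(m{\left(P{\left(-3 \right)} \right)},6 \right)} = 2^{4} = 16$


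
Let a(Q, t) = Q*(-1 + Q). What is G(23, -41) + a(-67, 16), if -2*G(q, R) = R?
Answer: 9153/2 ≈ 4576.5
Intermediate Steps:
G(q, R) = -R/2
G(23, -41) + a(-67, 16) = -1/2*(-41) - 67*(-1 - 67) = 41/2 - 67*(-68) = 41/2 + 4556 = 9153/2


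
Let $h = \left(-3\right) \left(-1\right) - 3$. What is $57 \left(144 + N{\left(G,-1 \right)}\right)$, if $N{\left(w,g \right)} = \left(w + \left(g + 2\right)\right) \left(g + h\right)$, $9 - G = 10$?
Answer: $8208$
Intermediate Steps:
$G = -1$ ($G = 9 - 10 = -1$)
$h = 0$ ($h = 3 - 3 = 0$)
$N{\left(w,g \right)} = g \left(2 + g + w\right)$ ($N{\left(w,g \right)} = \left(w + \left(g + 2\right)\right) \left(g + 0\right) = \left(w + \left(2 + g\right)\right) g = \left(2 + g + w\right) g = g \left(2 + g + w\right)$)
$57 \left(144 + N{\left(G,-1 \right)}\right) = 57 \left(144 - \left(2 - 1 - 1\right)\right) = 57 \left(144 - 0\right) = 57 \left(144 + 0\right) = 57 \cdot 144 = 8208$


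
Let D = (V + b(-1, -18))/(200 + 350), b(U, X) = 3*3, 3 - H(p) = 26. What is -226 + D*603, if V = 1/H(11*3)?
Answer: -1367341/6325 ≈ -216.18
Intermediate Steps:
H(p) = -23 (H(p) = 3 - 1*26 = 3 - 26 = -23)
V = -1/23 (V = 1/(-23) = -1/23 ≈ -0.043478)
b(U, X) = 9
D = 103/6325 (D = (-1/23 + 9)/(200 + 350) = (206/23)/550 = (206/23)*(1/550) = 103/6325 ≈ 0.016285)
-226 + D*603 = -226 + (103/6325)*603 = -226 + 62109/6325 = -1367341/6325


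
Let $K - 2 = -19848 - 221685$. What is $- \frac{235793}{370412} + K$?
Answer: $- \frac{89466216565}{370412} \approx -2.4153 \cdot 10^{5}$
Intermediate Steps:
$K = -241531$ ($K = 2 - 241533 = -241531$)
$- \frac{235793}{370412} + K = - \frac{235793}{370412} - 241531 = - \frac{89466216565}{370412}$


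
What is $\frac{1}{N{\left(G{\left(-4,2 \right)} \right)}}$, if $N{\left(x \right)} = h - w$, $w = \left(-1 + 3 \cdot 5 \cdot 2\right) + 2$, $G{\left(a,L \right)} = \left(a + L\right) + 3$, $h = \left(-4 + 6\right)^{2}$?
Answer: $- \frac{1}{27} \approx -0.037037$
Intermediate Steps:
$h = 4$ ($h = 2^{2} = 4$)
$G{\left(a,L \right)} = 3 + L + a$ ($G{\left(a,L \right)} = \left(L + a\right) + 3 = 3 + L + a$)
$w = 31$ ($w = \left(-1 + 15 \cdot 2\right) + 2 = \left(-1 + 30\right) + 2 = 29 + 2 = 31$)
$N{\left(x \right)} = -27$ ($N{\left(x \right)} = 4 - 31 = -27$)
$\frac{1}{N{\left(G{\left(-4,2 \right)} \right)}} = \frac{1}{-27} = - \frac{1}{27}$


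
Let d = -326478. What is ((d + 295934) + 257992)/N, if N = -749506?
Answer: -113724/374753 ≈ -0.30346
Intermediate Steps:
((d + 295934) + 257992)/N = ((-326478 + 295934) + 257992)/(-749506) = (-30544 + 257992)*(-1/749506) = 227448*(-1/749506) = -113724/374753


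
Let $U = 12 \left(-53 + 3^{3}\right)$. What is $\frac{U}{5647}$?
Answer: $- \frac{312}{5647} \approx -0.055251$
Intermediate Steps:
$U = -312$ ($U = 12 \left(-53 + 27\right) = 12 \left(-26\right) = -312$)
$\frac{U}{5647} = - \frac{312}{5647}$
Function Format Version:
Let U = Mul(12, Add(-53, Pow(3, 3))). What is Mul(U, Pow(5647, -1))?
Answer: Rational(-312, 5647) ≈ -0.055251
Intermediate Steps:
U = -312 (U = Mul(12, Add(-53, 27)) = Mul(12, -26) = -312)
Mul(U, Pow(5647, -1)) = Mul(-312, Pow(5647, -1)) = Mul(-312, Rational(1, 5647)) = Rational(-312, 5647)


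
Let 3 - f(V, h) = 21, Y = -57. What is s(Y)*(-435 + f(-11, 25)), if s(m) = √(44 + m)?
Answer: -453*I*√13 ≈ -1633.3*I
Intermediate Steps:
f(V, h) = -18 (f(V, h) = 3 - 1*21 = 3 - 21 = -18)
s(Y)*(-435 + f(-11, 25)) = √(44 - 57)*(-435 - 18) = √(-13)*(-453) = (I*√13)*(-453) = -453*I*√13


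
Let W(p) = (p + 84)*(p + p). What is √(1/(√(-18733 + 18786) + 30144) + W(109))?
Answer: √(1268278657 + 42074*√53)/√(30144 + √53) ≈ 205.12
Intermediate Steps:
W(p) = 2*p*(84 + p) (W(p) = (84 + p)*(2*p) = 2*p*(84 + p))
√(1/(√(-18733 + 18786) + 30144) + W(109)) = √(1/(√(-18733 + 18786) + 30144) + 2*109*(84 + 109)) = √(1/(√53 + 30144) + 2*109*193) = √(1/(30144 + √53) + 42074) = √(42074 + 1/(30144 + √53))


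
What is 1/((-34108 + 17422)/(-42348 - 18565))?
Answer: 60913/16686 ≈ 3.6505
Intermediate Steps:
1/((-34108 + 17422)/(-42348 - 18565)) = 1/(-16686/(-60913)) = 1/(-16686*(-1/60913)) = 1/(16686/60913) = 60913/16686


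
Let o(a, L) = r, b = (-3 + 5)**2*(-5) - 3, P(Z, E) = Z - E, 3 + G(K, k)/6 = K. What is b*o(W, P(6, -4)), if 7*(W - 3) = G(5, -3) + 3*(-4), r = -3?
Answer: 69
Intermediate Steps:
G(K, k) = -18 + 6*K
b = -23 (b = 2**2*(-5) - 3 = 4*(-5) - 3 = -20 - 3 = -23)
W = 3 (W = 3 + ((-18 + 6*5) + 3*(-4))/7 = 3 + ((-18 + 30) - 12)/7 = 3 + (12 - 12)/7 = 3 + (1/7)*0 = 3 + 0 = 3)
o(a, L) = -3
b*o(W, P(6, -4)) = -23*(-3) = 69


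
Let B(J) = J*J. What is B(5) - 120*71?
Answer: -8495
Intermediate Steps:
B(J) = J**2
B(5) - 120*71 = 5**2 - 120*71 = 25 - 8520 = -8495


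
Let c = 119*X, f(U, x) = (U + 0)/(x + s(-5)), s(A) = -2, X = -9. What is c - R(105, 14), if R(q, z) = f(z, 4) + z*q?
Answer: -2548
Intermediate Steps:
f(U, x) = U/(-2 + x) (f(U, x) = (U + 0)/(x - 2) = U/(-2 + x))
R(q, z) = z/2 + q*z (R(q, z) = z/(-2 + 4) + z*q = z/2 + q*z)
c = -1071 (c = 119*(-9) = -1071)
c - R(105, 14) = -1071 - 14*(½ + 105) = -1071 - 14*211/2 = -1071 - 1*1477 = -1071 - 1477 = -2548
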